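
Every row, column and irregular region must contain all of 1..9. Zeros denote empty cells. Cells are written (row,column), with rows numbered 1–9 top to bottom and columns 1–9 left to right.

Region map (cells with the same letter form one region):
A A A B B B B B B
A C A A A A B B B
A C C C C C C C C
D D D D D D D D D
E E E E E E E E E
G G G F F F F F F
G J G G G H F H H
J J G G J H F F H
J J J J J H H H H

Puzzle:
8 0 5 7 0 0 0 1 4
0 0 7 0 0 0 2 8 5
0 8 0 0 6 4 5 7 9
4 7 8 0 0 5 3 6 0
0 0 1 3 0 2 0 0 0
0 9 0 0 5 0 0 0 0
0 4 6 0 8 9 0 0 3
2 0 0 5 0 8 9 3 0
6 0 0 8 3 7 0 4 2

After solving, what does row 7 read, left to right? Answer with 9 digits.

(1,5) = 9 (sole candidate).
(1,7) = 6 (sole candidate).
(4,9) = 1 (sole candidate).
(6,8) = 2 (sole candidate).
(7,8) = 5: row 7 has {3,4,6,8,9}; col 8 has {1,2,3,4,6,7,8}; region has {2,3,4,7,8,9} → only 5 remains.
(8,2) = 1 (sole candidate).
(8,3) = 4 (sole candidate).
(8,5) = 7 (sole candidate).
(8,9) = 6 (sole candidate).
(9,2) = 5 (sole candidate).
(9,3) = 9 (sole candidate).
(9,7) = 1 (sole candidate).
(1,6) = 3 (sole candidate).
(2,2) = 3 (sole candidate).
(3,3) = 2 (sole candidate).
(3,4) = 1 (sole candidate).
(4,5) = 2 (sole candidate).
(5,2) = 6 (sole candidate).
(5,5) = 4 (sole candidate).
(5,8) = 9 (sole candidate).
(6,3) = 3 (sole candidate).
(7,4) = 2: row 7 has {3,4,5,6,8,9}; col 4 has {1,3,5,7,8}; region has {3,4,5,6,8,9} → only 2 remains.
(7,7) = 7: row 7 has {2,3,4,5,6,8,9}; col 7 has {1,2,3,5,6,9}; region has {2,3,5,9} → only 7 remains.
(1,2) = 2 (sole candidate).
(2,5) = 1 (sole candidate).
(2,6) = 6 (sole candidate).
(3,1) = 3 (sole candidate).
(4,4) = 9 (sole candidate).
(5,7) = 8 (sole candidate).
(5,9) = 7 (sole candidate).
(6,6) = 1 (sole candidate).
(6,7) = 4 (sole candidate).
(6,9) = 8 (sole candidate).
(7,1) = 1: row 7 has {2,3,4,5,6,7,8,9}; col 1 has {2,3,4,6,8}; region has {2,3,4,5,6,8,9} → only 1 remains.

146289753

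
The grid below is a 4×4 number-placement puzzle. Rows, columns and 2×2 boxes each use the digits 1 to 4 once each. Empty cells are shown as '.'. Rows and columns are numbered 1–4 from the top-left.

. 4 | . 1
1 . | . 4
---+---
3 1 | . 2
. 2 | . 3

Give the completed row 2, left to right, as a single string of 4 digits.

R1C1 = 2: row 1 has {1,4}; col 1 has {1,3}; box has {1,4} → only 2 remains.
R1C3 = 3: row 1 has {1,2,4}; col 3 has {}; box has {1,4} → only 3 remains.
R2C2 = 3: row 2 has {1,4}; col 2 has {1,2,4}; box has {1,2,4} → only 3 remains.
R2C3 = 2: row 2 has {1,3,4}; col 3 has {3}; box has {1,3,4} → only 2 remains.

1324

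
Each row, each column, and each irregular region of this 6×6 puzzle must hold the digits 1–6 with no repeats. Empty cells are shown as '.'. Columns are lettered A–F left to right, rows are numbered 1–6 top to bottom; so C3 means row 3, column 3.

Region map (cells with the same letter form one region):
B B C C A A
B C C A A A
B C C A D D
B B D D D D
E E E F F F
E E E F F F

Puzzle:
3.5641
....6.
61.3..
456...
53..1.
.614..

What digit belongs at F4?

B1 = 2 (sole candidate).
A2 = 1 (sole candidate).
B2 = 4 (sole candidate).
C3 = 2 (sole candidate).
E3 = 5 (sole candidate).
F3 = 4 (sole candidate).
C5 = 4 (sole candidate).
D5 = 2 (sole candidate).
F5 = 6 (sole candidate).
A6 = 2 (sole candidate).
E6 = 3 (sole candidate).
F6 = 5 (sole candidate).
C2 = 3 (sole candidate).
D2 = 5 (sole candidate).
F2 = 2 (sole candidate).
D4 = 1 (sole candidate).
E4 = 2 (sole candidate).
F4 = 3: row 4 has {1,2,4,5,6}; col 6 has {1,2,4,5,6}; region has {1,2,4,5,6} → only 3 remains.

3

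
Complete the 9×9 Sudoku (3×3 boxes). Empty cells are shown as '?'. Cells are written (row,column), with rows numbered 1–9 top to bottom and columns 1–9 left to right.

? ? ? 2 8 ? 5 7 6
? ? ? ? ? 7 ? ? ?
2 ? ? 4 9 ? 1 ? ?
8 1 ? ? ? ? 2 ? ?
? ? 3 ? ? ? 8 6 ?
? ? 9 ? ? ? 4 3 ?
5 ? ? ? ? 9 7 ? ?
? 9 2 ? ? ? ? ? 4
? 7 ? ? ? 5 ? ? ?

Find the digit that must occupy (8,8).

5

(3,8) = 8 (sole candidate).
(3,9) = 3 (sole candidate).
(2,7) = 9 (sole candidate).
(2,9) = 2 (sole candidate).
(3,6) = 6 (sole candidate).
(2,8) = 4 (sole candidate).
(3,2) = 5 (sole candidate).
(3,3) = 7 (sole candidate).
(1,1) = 9 (hidden single in row 1).
(8,8) = 5: in row 8, 5 can only go here (every other open cell in that row sees a 5).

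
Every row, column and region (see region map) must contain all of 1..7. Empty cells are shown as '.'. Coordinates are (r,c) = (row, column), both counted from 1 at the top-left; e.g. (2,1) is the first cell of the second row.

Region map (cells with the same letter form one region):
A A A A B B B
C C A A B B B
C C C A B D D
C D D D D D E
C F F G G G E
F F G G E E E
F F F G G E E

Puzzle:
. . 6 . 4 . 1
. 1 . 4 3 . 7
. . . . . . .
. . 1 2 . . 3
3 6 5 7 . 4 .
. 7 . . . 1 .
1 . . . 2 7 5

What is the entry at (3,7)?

(2,3) = 2 (sole candidate).
(5,5) = 1 (sole candidate).
(5,7) = 2 (sole candidate).
(6,3) = 3 (sole candidate).
(6,5) = 6 (sole candidate).
(6,7) = 4 (sole candidate).
(7,3) = 4 (sole candidate).
(7,4) = 6 (sole candidate).
(3,3) = 7 (sole candidate).
(3,5) = 5 (sole candidate).
(3,7) = 6: row 3 has {5,7}; col 7 has {1,2,3,4,5,7}; region has {1,2} → only 6 remains.

6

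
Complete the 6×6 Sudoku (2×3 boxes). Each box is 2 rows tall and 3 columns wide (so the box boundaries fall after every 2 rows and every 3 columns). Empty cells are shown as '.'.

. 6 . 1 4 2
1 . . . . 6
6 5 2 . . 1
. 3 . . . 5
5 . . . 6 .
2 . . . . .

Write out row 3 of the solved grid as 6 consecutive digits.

652431

r1c1 = 3: row 1 has {1,2,4,6}; col 1 has {1,2,5,6}; box has {1,6} → only 3 remains.
r1c3 = 5: row 1 has {1,2,3,4,6}; col 3 has {2}; box has {1,3,6} → only 5 remains.
r2c3 = 4: row 2 has {1,6}; col 3 has {2,5}; box has {1,3,5,6} → only 4 remains.
r3c5 = 3: row 3 has {1,2,5,6}; col 5 has {4,6}; box has {1,5} → only 3 remains.
r4c1 = 4: row 4 has {3,5}; col 1 has {1,2,3,5,6}; box has {2,3,5,6} → only 4 remains.
r4c3 = 1: row 4 has {3,4,5}; col 3 has {2,4,5}; box has {2,3,4,5,6} → only 1 remains.
r4c5 = 2: row 4 has {1,3,4,5}; col 5 has {3,4,6}; box has {1,3,5} → only 2 remains.
r5c3 = 3: row 5 has {5,6}; col 3 has {1,2,4,5}; box has {2,5} → only 3 remains.
r5c6 = 4: row 5 has {3,5,6}; col 6 has {1,2,5,6}; box has {6} → only 4 remains.
r6c3 = 6: row 6 has {2}; col 3 has {1,2,3,4,5}; box has {2,3,5} → only 6 remains.
r6c6 = 3: row 6 has {2,6}; col 6 has {1,2,4,5,6}; box has {4,6} → only 3 remains.
r2c2 = 2: row 2 has {1,4,6}; col 2 has {3,5,6}; box has {1,3,4,5,6} → only 2 remains.
r2c5 = 5: row 2 has {1,2,4,6}; col 5 has {2,3,4,6}; box has {1,2,4,6} → only 5 remains.
r3c4 = 4: row 3 has {1,2,3,5,6}; col 4 has {1}; box has {1,2,3,5} → only 4 remains.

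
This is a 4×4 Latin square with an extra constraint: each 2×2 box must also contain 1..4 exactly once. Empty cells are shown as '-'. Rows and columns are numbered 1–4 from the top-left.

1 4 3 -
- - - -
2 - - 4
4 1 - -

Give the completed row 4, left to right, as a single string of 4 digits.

4123

R1C4 = 2: row 1 has {1,3,4}; col 4 has {4}; box has {3} → only 2 remains.
R2C1 = 3: row 2 has {}; col 1 has {1,2,4}; box has {1,4} → only 3 remains.
R2C2 = 2: row 2 has {3}; col 2 has {1,4}; box has {1,3,4} → only 2 remains.
R2C4 = 1: row 2 has {2,3}; col 4 has {2,4}; box has {2,3} → only 1 remains.
R3C2 = 3: row 3 has {2,4}; col 2 has {1,2,4}; box has {1,2,4} → only 3 remains.
R3C3 = 1: row 3 has {2,3,4}; col 3 has {3}; box has {4} → only 1 remains.
R4C3 = 2: row 4 has {1,4}; col 3 has {1,3}; box has {1,4} → only 2 remains.
R4C4 = 3: row 4 has {1,2,4}; col 4 has {1,2,4}; box has {1,2,4} → only 3 remains.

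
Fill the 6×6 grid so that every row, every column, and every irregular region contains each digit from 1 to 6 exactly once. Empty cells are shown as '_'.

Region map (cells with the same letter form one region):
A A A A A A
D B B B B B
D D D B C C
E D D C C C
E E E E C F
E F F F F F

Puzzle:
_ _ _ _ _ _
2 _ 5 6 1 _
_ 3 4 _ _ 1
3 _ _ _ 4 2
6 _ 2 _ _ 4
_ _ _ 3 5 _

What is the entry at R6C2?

R2C2 = 4 (sole candidate).
R2C6 = 3 (sole candidate).
R3C1 = 5 (sole candidate).
R3C4 = 2 (sole candidate).
R3C5 = 6 (sole candidate).
R4C4 = 5 (sole candidate).
R5C4 = 1 (sole candidate).
R5C5 = 3 (sole candidate).
R6C1 = 4 (sole candidate).
R6C6 = 6 (sole candidate).
R1C1 = 1 (sole candidate).
R1C4 = 4 (sole candidate).
R1C5 = 2 (sole candidate).
R1C6 = 5 (sole candidate).
R5C2 = 5 (sole candidate).
R6C3 = 1 (sole candidate).
R1C2 = 6 (sole candidate).
R1C3 = 3 (sole candidate).
R4C2 = 1 (sole candidate).
R4C3 = 6 (sole candidate).
R6C2 = 2: row 6 has {1,3,4,5,6}; col 2 has {1,3,4,5,6}; region has {1,3,4,5,6} → only 2 remains.

2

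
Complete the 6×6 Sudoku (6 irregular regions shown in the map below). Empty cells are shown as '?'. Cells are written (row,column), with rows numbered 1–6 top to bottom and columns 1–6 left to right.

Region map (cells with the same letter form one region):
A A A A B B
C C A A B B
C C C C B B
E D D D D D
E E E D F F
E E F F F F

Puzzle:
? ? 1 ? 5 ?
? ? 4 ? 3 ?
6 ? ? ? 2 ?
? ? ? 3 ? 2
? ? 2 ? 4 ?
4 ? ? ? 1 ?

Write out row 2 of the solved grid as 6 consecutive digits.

(4,5) = 6: row 4 has {2,3}; col 5 has {1,2,3,4,5}; region has {2,3} → only 6 remains.
(4,3) = 5: row 4 has {2,3,6}; col 3 has {1,2,4}; region has {2,3,6} → only 5 remains.
(5,4) = 1: row 5 has {2,4}; col 4 has {3}; region has {2,3,5,6} → only 1 remains.
(3,3) = 3: row 3 has {2,6}; col 3 has {1,2,4,5}; region has {6} → only 3 remains.
(4,1) = 1: row 4 has {2,3,5,6}; col 1 has {4,6}; region has {2,4} → only 1 remains.
(4,2) = 4: row 4 has {1,2,3,5,6}; col 2 has {}; region has {1,2,3,5,6} → only 4 remains.
(6,3) = 6: row 6 has {1,4}; col 3 has {1,2,3,4,5}; region has {1,4} → only 6 remains.
(1,6) = 4: in row 1, 4 can only go here (every other open cell in that row sees a 4).
(3,6) = 1: row 3 has {2,3,6}; col 6 has {2,4}; region has {2,3,4,5} → only 1 remains.
(2,6) = 6: row 2 has {3,4}; col 6 has {1,2,4}; region has {1,2,3,4,5} → only 6 remains.
(3,2) = 5: row 3 has {1,2,3,6}; col 2 has {4}; region has {3,6} → only 5 remains.
(3,4) = 4: row 3 has {1,2,3,5,6}; col 4 has {1,3}; region has {3,5,6} → only 4 remains.
(6,2) = 3: row 6 has {1,4,6}; col 2 has {4,5}; region has {1,2,4} → only 3 remains.
(6,6) = 5: row 6 has {1,3,4,6}; col 6 has {1,2,4,6}; region has {1,4,6} → only 5 remains.
(2,1) = 2: row 2 has {3,4,6}; col 1 has {1,4,6}; region has {3,4,5,6} → only 2 remains.
(2,2) = 1: row 2 has {2,3,4,6}; col 2 has {3,4,5}; region has {2,3,4,5,6} → only 1 remains.
(2,4) = 5: row 2 has {1,2,3,4,6}; col 4 has {1,3,4}; region has {1,4} → only 5 remains.

214536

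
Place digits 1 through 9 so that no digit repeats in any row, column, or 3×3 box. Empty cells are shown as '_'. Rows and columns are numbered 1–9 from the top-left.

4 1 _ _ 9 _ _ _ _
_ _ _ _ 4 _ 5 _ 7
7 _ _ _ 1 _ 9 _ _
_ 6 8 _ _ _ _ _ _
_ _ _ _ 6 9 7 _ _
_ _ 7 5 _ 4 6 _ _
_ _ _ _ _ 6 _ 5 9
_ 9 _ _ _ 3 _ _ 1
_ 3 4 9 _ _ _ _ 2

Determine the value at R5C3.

5

R6C2 = 2: row 6 has {4,5,6,7}; col 2 has {1,3,6,9}; box has {6,7,8} → only 2 remains.
R9C7 = 8: row 9 has {2,3,4,9}; col 7 has {5,6,7,9}; box has {1,2,5,9} → only 8 remains.
R2C2 = 8: row 2 has {4,5,7}; col 2 has {1,2,3,6,9}; box has {1,4,7} → only 8 remains.
R2C6 = 2: row 2 has {4,5,7,8}; col 6 has {3,4,6,9}; box has {1,4,9} → only 2 remains.
R3C2 = 5: row 3 has {1,7,9}; col 2 has {1,2,3,6,8,9}; box has {1,4,7,8} → only 5 remains.
R3C6 = 8: row 3 has {1,5,7,9}; col 6 has {2,3,4,6,9}; box has {1,2,4,9} → only 8 remains.
R5C2 = 4: row 5 has {6,7,9}; col 2 has {1,2,3,5,6,8,9}; box has {2,6,7,8} → only 4 remains.
R7C2 = 7: row 7 has {5,6,9}; col 2 has {1,2,3,4,5,6,8,9}; box has {3,4,9} → only 7 remains.
R8C7 = 4: row 8 has {1,3,9}; col 7 has {5,6,7,8,9}; box has {1,2,5,8,9} → only 4 remains.
R7C7 = 3: row 7 has {5,6,7,9}; col 7 has {4,5,6,7,8,9}; box has {1,2,4,5,8,9} → only 3 remains.
R1C7 = 2: row 1 has {1,4,9}; col 7 has {3,4,5,6,7,8,9}; box has {5,7,9} → only 2 remains.
R4C7 = 1: row 4 has {6,8}; col 7 has {2,3,4,5,6,7,8,9}; box has {6,7} → only 1 remains.
R4C6 = 7: row 4 has {1,6,8}; col 6 has {2,3,4,6,8,9}; box has {4,5,6,9} → only 7 remains.
R1C6 = 5: row 1 has {1,2,4,9}; col 6 has {2,3,4,6,7,8,9}; box has {1,2,4,8,9} → only 5 remains.
R9C6 = 1: row 9 has {2,3,4,8,9}; col 6 has {2,3,4,5,6,7,8,9}; box has {3,6,9} → only 1 remains.
R1C4 = 7: in row 1, 7 can only go here (every other open cell in that row sees a 7).
R2C8 = 1: in row 2, 1 can only go here (every other open cell in that row sees a 1).
R3C3 = 2: in row 3, 2 can only go here (every other open cell in that row sees a 2).
R7C3 = 1: row 7 has {3,5,6,7,9}; col 3 has {2,4,7,8}; box has {3,4,7,9} → only 1 remains.
R6C1 = 1: in row 6, 1 can only go here (every other open cell in that row sees a 1).
R5C4 = 1: in row 5, 1 can only go here (every other open cell in that row sees a 1).
R5C8 = 2: in row 5, 2 can only go here (every other open cell in that row sees a 2).
R5C9 = 8: in row 5, 8 can only go here (every other open cell in that row sees an 8).
R6C9 = 3: row 6 has {1,2,4,5,6,7}; col 9 has {1,2,7,8,9}; box has {1,2,6,7,8} → only 3 remains.
R1C9 = 6: row 1 has {1,2,4,5,7,9}; col 9 has {1,2,3,7,8,9}; box has {1,2,5,7,9} → only 6 remains.
R3C9 = 4: row 3 has {1,2,5,7,8,9}; col 9 has {1,2,3,6,7,8,9}; box has {1,2,5,6,7,9} → only 4 remains.
R4C9 = 5: row 4 has {1,6,7,8}; col 9 has {1,2,3,4,6,7,8,9}; box has {1,2,3,6,7,8} → only 5 remains.
R6C5 = 8: row 6 has {1,2,3,4,5,6,7}; col 5 has {1,4,6,9}; box has {1,4,5,6,7,9} → only 8 remains.
R6C8 = 9: row 6 has {1,2,3,4,5,6,7,8}; col 8 has {1,2,5}; box has {1,2,3,5,6,7,8} → only 9 remains.
R7C5 = 2: row 7 has {1,3,5,6,7,9}; col 5 has {1,4,6,8,9}; box has {1,3,6,9} → only 2 remains.
R8C4 = 8: row 8 has {1,3,4,9}; col 4 has {1,5,7,9}; box has {1,2,3,6,9} → only 8 remains.
R1C3 = 3: row 1 has {1,2,4,5,6,7,9}; col 3 has {1,2,4,7,8}; box has {1,2,4,5,7,8} → only 3 remains.
R1C8 = 8: row 1 has {1,2,3,4,5,6,7,9}; col 8 has {1,2,5,9}; box has {1,2,4,5,6,7,9} → only 8 remains.
R3C8 = 3: row 3 has {1,2,4,5,7,8,9}; col 8 has {1,2,5,8,9}; box has {1,2,4,5,6,7,8,9} → only 3 remains.
R4C5 = 3: row 4 has {1,5,6,7,8}; col 5 has {1,2,4,6,8,9}; box has {1,4,5,6,7,8,9} → only 3 remains.
R4C8 = 4: row 4 has {1,3,5,6,7,8}; col 8 has {1,2,3,5,8,9}; box has {1,2,3,5,6,7,8,9} → only 4 remains.
R5C3 = 5: row 5 has {1,2,4,6,7,8,9}; col 3 has {1,2,3,4,7,8}; box has {1,2,4,6,7,8} → only 5 remains.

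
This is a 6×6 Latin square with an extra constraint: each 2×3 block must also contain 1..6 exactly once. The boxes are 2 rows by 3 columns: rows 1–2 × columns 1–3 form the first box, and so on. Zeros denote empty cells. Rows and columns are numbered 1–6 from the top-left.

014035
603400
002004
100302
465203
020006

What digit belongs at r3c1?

5

r1c1 = 2: row 1 has {1,3,4,5}; col 1 has {1,4,6}; box has {1,3,4,6} → only 2 remains.
r1c4 = 6: row 1 has {1,2,3,4,5}; col 4 has {2,3,4}; box has {3,4,5} → only 6 remains.
r2c2 = 5: row 2 has {3,4,6}; col 2 has {1,2,6}; box has {1,2,3,4,6} → only 5 remains.
r2c6 = 1: row 2 has {3,4,5,6}; col 6 has {2,3,4,5,6}; box has {3,4,5,6} → only 1 remains.
r3c2 = 3: row 3 has {2,4}; col 2 has {1,2,5,6}; box has {1,2} → only 3 remains.
r4c2 = 4: row 4 has {1,2,3}; col 2 has {1,2,3,5,6}; box has {1,2,3} → only 4 remains.
r4c3 = 6: row 4 has {1,2,3,4}; col 3 has {2,3,4,5}; box has {1,2,3,4} → only 6 remains.
r4c5 = 5: row 4 has {1,2,3,4,6}; col 5 has {3}; box has {2,3,4} → only 5 remains.
r5c5 = 1: row 5 has {2,3,4,5,6}; col 5 has {3,5}; box has {2,3,6} → only 1 remains.
r6c1 = 3: row 6 has {2,6}; col 1 has {1,2,4,6}; box has {2,4,5,6} → only 3 remains.
r6c3 = 1: row 6 has {2,3,6}; col 3 has {2,3,4,5,6}; box has {2,3,4,5,6} → only 1 remains.
r6c4 = 5: row 6 has {1,2,3,6}; col 4 has {2,3,4,6}; box has {1,2,3,6} → only 5 remains.
r6c5 = 4: row 6 has {1,2,3,5,6}; col 5 has {1,3,5}; box has {1,2,3,5,6} → only 4 remains.
r2c5 = 2: row 2 has {1,3,4,5,6}; col 5 has {1,3,4,5}; box has {1,3,4,5,6} → only 2 remains.
r3c1 = 5: row 3 has {2,3,4}; col 1 has {1,2,3,4,6}; box has {1,2,3,4,6} → only 5 remains.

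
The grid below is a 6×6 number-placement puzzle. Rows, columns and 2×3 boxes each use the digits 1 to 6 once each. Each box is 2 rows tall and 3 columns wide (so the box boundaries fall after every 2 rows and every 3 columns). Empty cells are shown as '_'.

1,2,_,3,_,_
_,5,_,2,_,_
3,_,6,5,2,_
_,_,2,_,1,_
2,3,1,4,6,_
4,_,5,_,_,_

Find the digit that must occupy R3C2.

R1C3 = 4 (sole candidate).
R1C5 = 5 (sole candidate).
R1C6 = 6 (sole candidate).
R2C1 = 6 (sole candidate).
R2C3 = 3 (sole candidate).
R2C5 = 4 (sole candidate).
R2C6 = 1 (sole candidate).
R3C6 = 4 (sole candidate).
R4C1 = 5 (sole candidate).
R4C2 = 4 (sole candidate).
R4C4 = 6 (sole candidate).
R4C6 = 3 (sole candidate).
R5C6 = 5 (sole candidate).
R6C2 = 6 (sole candidate).
R6C4 = 1 (sole candidate).
R6C5 = 3 (sole candidate).
R6C6 = 2 (sole candidate).
R3C2 = 1: row 3 has {2,3,4,5,6}; col 2 has {2,3,4,5,6}; box has {2,3,4,5,6} → only 1 remains.

1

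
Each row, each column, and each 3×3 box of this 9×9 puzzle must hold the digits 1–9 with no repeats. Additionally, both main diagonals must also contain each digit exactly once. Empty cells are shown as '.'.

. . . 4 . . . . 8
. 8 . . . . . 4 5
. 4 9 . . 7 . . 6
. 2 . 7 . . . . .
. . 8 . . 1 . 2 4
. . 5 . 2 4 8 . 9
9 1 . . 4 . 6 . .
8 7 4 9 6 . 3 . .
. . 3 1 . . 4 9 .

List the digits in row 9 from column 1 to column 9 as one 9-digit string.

563178492

R7C3 = 2: row 7 has {1,4,6,9}; col 3 has {3,4,5,8,9}; box has {1,3,4,7,8,9}; anti-diagonal has {4,7,8} → only 2 remains.
R7C9 = 7: row 7 has {1,2,4,6,9}; col 9 has {4,5,6,8,9}; box has {3,4,6,9} → only 7 remains.
R9C9 = 2: row 9 has {1,3,4,9}; col 9 has {4,5,6,7,8,9}; box has {3,4,6,7,9}; main diagonal has {4,6,7,8,9} → only 2 remains.
R3C7 = 1: row 3 has {4,6,7,9}; col 7 has {3,4,6,8}; box has {4,5,6,8}; anti-diagonal has {2,4,7,8} → only 1 remains.
R3C8 = 3: row 3 has {1,4,6,7,9}; col 8 has {2,4,9}; box has {1,4,5,6,8} → only 3 remains.
R4C7 = 5: row 4 has {2,7}; col 7 has {1,3,4,6,8}; box has {2,4,8,9} → only 5 remains.
R5C7 = 7: row 5 has {1,2,4,8}; col 7 has {1,3,4,5,6,8}; box has {2,4,5,8,9} → only 7 remains.
R8C9 = 1: row 8 has {3,4,6,7,8,9}; col 9 has {2,4,5,6,7,8,9}; box has {2,3,4,6,7,9} → only 1 remains.
R1C8 = 7: row 1 has {4,8}; col 8 has {2,3,4,9}; box has {1,3,4,5,6,8} → only 7 remains.
R4C9 = 3: row 4 has {2,5,7}; col 9 has {1,2,4,5,6,7,8,9}; box has {2,4,5,7,8,9} → only 3 remains.
R8C8 = 5: row 8 has {1,3,4,6,7,8,9}; col 8 has {2,3,4,7,9}; box has {1,2,3,4,6,7,9}; main diagonal has {2,4,6,7,8,9} → only 5 remains.
R5C5 = 3: row 5 has {1,2,4,7,8}; col 5 has {2,4,6}; box has {1,2,4,7}; main diagonal has {2,4,5,6,7,8,9}; anti-diagonal has {1,2,4,7,8} → only 3 remains.
R6C4 = 6: row 6 has {2,4,5,8,9}; col 4 has {1,4,7,9}; box has {1,2,3,4,7}; anti-diagonal has {1,2,3,4,7,8} → only 6 remains.
R6C8 = 1: row 6 has {2,4,5,6,8,9}; col 8 has {2,3,4,5,7,9}; box has {2,3,4,5,7,8,9} → only 1 remains.
R7C8 = 8: row 7 has {1,2,4,6,7,9}; col 8 has {1,2,3,4,5,7,9}; box has {1,2,3,4,5,6,7,9} → only 8 remains.
R8C6 = 2: row 8 has {1,3,4,5,6,7,8,9}; col 6 has {1,4,7}; box has {1,4,6,9} → only 2 remains.
R9C1 = 5: row 9 has {1,2,3,4,9}; col 1 has {8,9}; box has {1,2,3,4,7,8,9}; anti-diagonal has {1,2,3,4,6,7,8} → only 5 remains.
R9C2 = 6: row 9 has {1,2,3,4,5,9}; col 2 has {1,2,4,7,8}; box has {1,2,3,4,5,7,8,9} → only 6 remains.
R9C6 = 8: row 9 has {1,2,3,4,5,6,9}; col 6 has {1,2,4,7}; box has {1,2,4,6,9} → only 8 remains.
R1C1 = 1: row 1 has {4,7,8}; col 1 has {5,8,9}; box has {4,8,9}; main diagonal has {2,3,4,5,6,7,8,9} → only 1 remains.
R1C3 = 6: row 1 has {1,4,7,8}; col 3 has {2,3,4,5,8,9}; box has {1,4,8,9} → only 6 remains.
R2C3 = 7: row 2 has {4,5,8}; col 3 has {2,3,4,5,6,8,9}; box has {1,4,6,8,9} → only 7 remains.
R3C1 = 2: row 3 has {1,3,4,6,7,9}; col 1 has {1,5,8,9}; box has {1,4,6,7,8,9} → only 2 remains.
R4C3 = 1: row 4 has {2,3,5,7}; col 3 has {2,3,4,5,6,7,8,9}; box has {2,5,8} → only 1 remains.
R4C6 = 9: row 4 has {1,2,3,5,7}; col 6 has {1,2,4,7,8}; box has {1,2,3,4,6,7}; anti-diagonal has {1,2,3,4,5,6,7,8} → only 9 remains.
R4C8 = 6: row 4 has {1,2,3,5,7,9}; col 8 has {1,2,3,4,5,7,8,9}; box has {1,2,3,4,5,7,8,9} → only 6 remains.
R5C1 = 6: row 5 has {1,2,3,4,7,8}; col 1 has {1,2,5,8,9}; box has {1,2,5,8} → only 6 remains.
R5C2 = 9: row 5 has {1,2,3,4,6,7,8}; col 2 has {1,2,4,6,7,8}; box has {1,2,5,6,8} → only 9 remains.
R5C4 = 5: row 5 has {1,2,3,4,6,7,8,9}; col 4 has {1,4,6,7,9}; box has {1,2,3,4,6,7,9} → only 5 remains.
R6C2 = 3: row 6 has {1,2,4,5,6,8,9}; col 2 has {1,2,4,6,7,8,9}; box has {1,2,5,6,8,9} → only 3 remains.
R7C4 = 3: row 7 has {1,2,4,6,7,8,9}; col 4 has {1,4,5,6,7,9}; box has {1,2,4,6,8,9} → only 3 remains.
R7C6 = 5: row 7 has {1,2,3,4,6,7,8,9}; col 6 has {1,2,4,7,8,9}; box has {1,2,3,4,6,8,9} → only 5 remains.
R9C5 = 7: row 9 has {1,2,3,4,5,6,8,9}; col 5 has {2,3,4,6}; box has {1,2,3,4,5,6,8,9} → only 7 remains.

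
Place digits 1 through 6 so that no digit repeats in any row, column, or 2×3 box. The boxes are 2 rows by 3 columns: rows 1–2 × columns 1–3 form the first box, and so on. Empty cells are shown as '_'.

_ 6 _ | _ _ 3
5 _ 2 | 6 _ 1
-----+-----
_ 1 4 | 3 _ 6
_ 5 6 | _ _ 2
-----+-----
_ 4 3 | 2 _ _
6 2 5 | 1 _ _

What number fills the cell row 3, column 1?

row 1, column 3 = 1: row 1 has {3,6}; col 3 has {2,3,4,5,6}; box has {2,5,6} → only 1 remains.
row 2, column 2 = 3: row 2 has {1,2,5,6}; col 2 has {1,2,4,5,6}; box has {1,2,5,6} → only 3 remains.
row 2, column 5 = 4: row 2 has {1,2,3,5,6}; col 5 has {}; box has {1,3,6} → only 4 remains.
row 3, column 1 = 2: row 3 has {1,3,4,6}; col 1 has {5,6}; box has {1,4,5,6} → only 2 remains.

2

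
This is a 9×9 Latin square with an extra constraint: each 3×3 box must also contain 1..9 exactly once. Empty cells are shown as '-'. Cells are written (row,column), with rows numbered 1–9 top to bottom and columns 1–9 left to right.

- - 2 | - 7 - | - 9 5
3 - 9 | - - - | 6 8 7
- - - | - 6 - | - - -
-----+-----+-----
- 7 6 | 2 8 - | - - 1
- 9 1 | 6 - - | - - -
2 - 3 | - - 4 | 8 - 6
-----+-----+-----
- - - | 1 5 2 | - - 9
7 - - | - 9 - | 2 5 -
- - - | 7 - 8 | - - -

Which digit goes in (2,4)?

5

(5,5) = 3: row 5 has {1,6,9}; col 5 has {5,6,7,8,9}; box has {2,4,6,8} → only 3 remains.
(6,2) = 5: row 6 has {2,3,4,6,8}; col 2 has {7,9}; box has {1,2,3,6,7,9} → only 5 remains.
(6,4) = 9: row 6 has {2,3,4,5,6,8}; col 4 has {1,2,6,7}; box has {2,3,4,6,8} → only 9 remains.
(6,5) = 1: row 6 has {2,3,4,5,6,8,9}; col 5 has {3,5,6,7,8,9}; box has {2,3,4,6,8,9} → only 1 remains.
(6,8) = 7: row 6 has {1,2,3,4,5,6,8,9}; col 8 has {5,8,9}; box has {1,6,8} → only 7 remains.
(9,5) = 4: row 9 has {7,8}; col 5 has {1,3,5,6,7,8,9}; box has {1,2,5,7,8,9} → only 4 remains.
(9,9) = 3: row 9 has {4,7,8}; col 9 has {1,5,6,7,9}; box has {2,5,9} → only 3 remains.
(2,5) = 2: row 2 has {3,6,7,8,9}; col 5 has {1,3,4,5,6,7,8,9}; box has {6,7} → only 2 remains.
(4,1) = 4: row 4 has {1,2,6,7,8}; col 1 has {2,3,7}; box has {1,2,3,5,6,7,9} → only 4 remains.
(4,6) = 5: row 4 has {1,2,4,6,7,8}; col 6 has {2,4,8}; box has {1,2,3,4,6,8,9} → only 5 remains.
(4,8) = 3: row 4 has {1,2,4,5,6,7,8}; col 8 has {5,7,8,9}; box has {1,6,7,8} → only 3 remains.
(5,1) = 8: row 5 has {1,3,6,9}; col 1 has {2,3,4,7}; box has {1,2,3,4,5,6,7,9} → only 8 remains.
(5,6) = 7: row 5 has {1,3,6,8,9}; col 6 has {2,4,5,8}; box has {1,2,3,4,5,6,8,9} → only 7 remains.
(7,1) = 6: row 7 has {1,2,5,9}; col 1 has {2,3,4,7,8}; box has {7} → only 6 remains.
(7,8) = 4: row 7 has {1,2,5,6,9}; col 8 has {3,5,7,8,9}; box has {2,3,5,9} → only 4 remains.
(8,4) = 3: row 8 has {2,5,7,9}; col 4 has {1,2,6,7,9}; box has {1,2,4,5,7,8,9} → only 3 remains.
(8,6) = 6: row 8 has {2,3,5,7,9}; col 6 has {2,4,5,7,8}; box has {1,2,3,4,5,7,8,9} → only 6 remains.
(8,9) = 8: row 8 has {2,3,5,6,7,9}; col 9 has {1,3,5,6,7,9}; box has {2,3,4,5,9} → only 8 remains.
(9,3) = 5: row 9 has {3,4,7,8}; col 3 has {1,2,3,6,9}; box has {6,7} → only 5 remains.
(9,7) = 1: row 9 has {3,4,5,7,8}; col 7 has {2,6,8}; box has {2,3,4,5,8,9} → only 1 remains.
(9,8) = 6: row 9 has {1,3,4,5,7,8}; col 8 has {3,4,5,7,8,9}; box has {1,2,3,4,5,8,9} → only 6 remains.
(1,1) = 1: row 1 has {2,5,7,9}; col 1 has {2,3,4,6,7,8}; box has {2,3,9} → only 1 remains.
(1,6) = 3: row 1 has {1,2,5,7,9}; col 6 has {2,4,5,6,7,8}; box has {2,6,7} → only 3 remains.
(1,7) = 4: row 1 has {1,2,3,5,7,9}; col 7 has {1,2,6,8}; box has {5,6,7,8,9} → only 4 remains.
(2,2) = 4: row 2 has {2,3,6,7,8,9}; col 2 has {5,7,9}; box has {1,2,3,9} → only 4 remains.
(2,4) = 5: row 2 has {2,3,4,6,7,8,9}; col 4 has {1,2,3,6,7,9}; box has {2,3,6,7} → only 5 remains.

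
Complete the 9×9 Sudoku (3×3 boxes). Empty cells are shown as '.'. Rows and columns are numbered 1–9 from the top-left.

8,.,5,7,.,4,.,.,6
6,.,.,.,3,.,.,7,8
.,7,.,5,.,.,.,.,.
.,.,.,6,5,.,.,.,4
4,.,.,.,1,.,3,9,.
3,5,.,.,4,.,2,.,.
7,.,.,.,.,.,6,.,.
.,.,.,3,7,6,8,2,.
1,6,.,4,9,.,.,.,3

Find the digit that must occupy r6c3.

1

r1c5 = 2: row 1 has {4,5,6,7,8}; col 5 has {1,3,4,5,7,9}; box has {3,4,5,7} → only 2 remains.
r7c5 = 8: row 7 has {6,7}; col 5 has {1,2,3,4,5,7,9}; box has {3,4,6,7,9} → only 8 remains.
r9c8 = 5: row 9 has {1,3,4,6,9}; col 8 has {2,7,9}; box has {2,3,6,8} → only 5 remains.
r3c5 = 6: row 3 has {5,7}; col 5 has {1,2,3,4,5,7,8,9}; box has {2,3,4,5,7} → only 6 remains.
r9c6 = 2: row 9 has {1,3,4,5,6,9}; col 6 has {4,6}; box has {3,4,6,7,8,9} → only 2 remains.
r9c7 = 7: row 9 has {1,2,3,4,5,6,9}; col 7 has {2,3,6,8}; box has {2,3,5,6,8} → only 7 remains.
r4c7 = 1: row 4 has {4,5,6}; col 7 has {2,3,6,7,8}; box has {2,3,4,9} → only 1 remains.
r4c8 = 8: row 4 has {1,4,5,6}; col 8 has {2,5,7,9}; box has {1,2,3,4,9} → only 8 remains.
r6c8 = 6: row 6 has {2,3,4,5}; col 8 has {2,5,7,8,9}; box has {1,2,3,4,8,9} → only 6 remains.
r6c9 = 7: row 6 has {2,3,4,5,6}; col 9 has {3,4,6,8}; box has {1,2,3,4,6,8,9} → only 7 remains.
r7c4 = 1: row 7 has {6,7,8}; col 4 has {3,4,5,6,7}; box has {2,3,4,6,7,8,9} → only 1 remains.
r7c6 = 5: row 7 has {1,6,7,8}; col 6 has {2,4,6}; box has {1,2,3,4,6,7,8,9} → only 5 remains.
r7c8 = 4: row 7 has {1,5,6,7,8}; col 8 has {2,5,6,7,8,9}; box has {2,3,5,6,7,8} → only 4 remains.
r7c9 = 9: row 7 has {1,4,5,6,7,8}; col 9 has {3,4,6,7,8}; box has {2,3,4,5,6,7,8} → only 9 remains.
r8c9 = 1: row 8 has {2,3,6,7,8}; col 9 has {3,4,6,7,8,9}; box has {2,3,4,5,6,7,8,9} → only 1 remains.
r9c3 = 8: row 9 has {1,2,3,4,5,6,7,9}; col 3 has {5}; box has {1,6,7} → only 8 remains.
r1c7 = 9: row 1 has {2,4,5,6,7,8}; col 7 has {1,2,3,6,7,8}; box has {6,7,8} → only 9 remains.
r2c4 = 9: row 2 has {3,6,7,8}; col 4 has {1,3,4,5,6,7}; box has {2,3,4,5,6,7} → only 9 remains.
r2c6 = 1: row 2 has {3,6,7,8,9}; col 6 has {2,4,5,6}; box has {2,3,4,5,6,7,9} → only 1 remains.
r3c6 = 8: row 3 has {5,6,7}; col 6 has {1,2,4,5,6}; box has {1,2,3,4,5,6,7,9} → only 8 remains.
r3c7 = 4: row 3 has {5,6,7,8}; col 7 has {1,2,3,6,7,8,9}; box has {6,7,8,9} → only 4 remains.
r3c9 = 2: row 3 has {4,5,6,7,8}; col 9 has {1,3,4,6,7,8,9}; box has {4,6,7,8,9} → only 2 remains.
r5c6 = 7: row 5 has {1,3,4,9}; col 6 has {1,2,4,5,6,8}; box has {1,4,5,6} → only 7 remains.
r5c9 = 5: row 5 has {1,3,4,7,9}; col 9 has {1,2,3,4,6,7,8,9}; box has {1,2,3,4,6,7,8,9} → only 5 remains.
r6c4 = 8: row 6 has {2,3,4,5,6,7}; col 4 has {1,3,4,5,6,7,9}; box has {1,4,5,6,7} → only 8 remains.
r6c6 = 9: row 6 has {2,3,4,5,6,7,8}; col 6 has {1,2,4,5,6,7,8}; box has {1,4,5,6,7,8} → only 9 remains.
r2c7 = 5: row 2 has {1,3,6,7,8,9}; col 7 has {1,2,3,4,6,7,8,9}; box has {2,4,6,7,8,9} → only 5 remains.
r3c1 = 9: row 3 has {2,4,5,6,7,8}; col 1 has {1,3,4,6,7,8}; box has {5,6,7,8} → only 9 remains.
r4c1 = 2: row 4 has {1,4,5,6,8}; col 1 has {1,3,4,6,7,8,9}; box has {3,4,5} → only 2 remains.
r4c2 = 9: row 4 has {1,2,4,5,6,8}; col 2 has {5,6,7}; box has {2,3,4,5} → only 9 remains.
r4c3 = 7: row 4 has {1,2,4,5,6,8,9}; col 3 has {5,8}; box has {2,3,4,5,9} → only 7 remains.
r4c6 = 3: row 4 has {1,2,4,5,6,7,8,9}; col 6 has {1,2,4,5,6,7,8,9}; box has {1,4,5,6,7,8,9} → only 3 remains.
r5c2 = 8: row 5 has {1,3,4,5,7,9}; col 2 has {5,6,7,9}; box has {2,3,4,5,7,9} → only 8 remains.
r5c3 = 6: row 5 has {1,3,4,5,7,8,9}; col 3 has {5,7,8}; box has {2,3,4,5,7,8,9} → only 6 remains.
r5c4 = 2: row 5 has {1,3,4,5,6,7,8,9}; col 4 has {1,3,4,5,6,7,8,9}; box has {1,3,4,5,6,7,8,9} → only 2 remains.
r6c3 = 1: row 6 has {2,3,4,5,6,7,8,9}; col 3 has {5,6,7,8}; box has {2,3,4,5,6,7,8,9} → only 1 remains.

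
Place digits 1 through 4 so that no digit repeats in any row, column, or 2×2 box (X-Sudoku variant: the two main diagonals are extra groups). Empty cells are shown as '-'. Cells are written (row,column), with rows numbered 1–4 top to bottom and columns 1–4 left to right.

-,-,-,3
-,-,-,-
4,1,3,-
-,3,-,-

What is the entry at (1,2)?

(3,4) = 2 (sole candidate).
(4,1) = 2 (sole candidate).
(1,1) = 1 (sole candidate).
(2,1) = 3 (sole candidate).
(2,3) = 4 (sole candidate).
(2,4) = 1 (sole candidate).
(4,3) = 1 (sole candidate).
(4,4) = 4 (sole candidate).
(1,3) = 2 (sole candidate).
(2,2) = 2 (sole candidate).
(1,2) = 4: row 1 has {1,2,3}; col 2 has {1,2,3}; box has {1,2,3} → only 4 remains.

4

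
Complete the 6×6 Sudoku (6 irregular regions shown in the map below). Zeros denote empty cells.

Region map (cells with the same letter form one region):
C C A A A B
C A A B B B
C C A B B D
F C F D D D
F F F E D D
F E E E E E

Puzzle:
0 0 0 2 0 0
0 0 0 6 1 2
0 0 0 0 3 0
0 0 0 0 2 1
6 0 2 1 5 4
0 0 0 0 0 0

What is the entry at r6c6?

r1c6 = 5 (sole candidate).
r3c4 = 4 (sole candidate).
r3c6 = 6 (sole candidate).
r4c4 = 3 (sole candidate).
r5c2 = 3 (sole candidate).
r6c4 = 5 (sole candidate).
r6c6 = 3: row 6 has {5}; col 6 has {1,2,4,5,6}; region has {1,5} → only 3 remains.

3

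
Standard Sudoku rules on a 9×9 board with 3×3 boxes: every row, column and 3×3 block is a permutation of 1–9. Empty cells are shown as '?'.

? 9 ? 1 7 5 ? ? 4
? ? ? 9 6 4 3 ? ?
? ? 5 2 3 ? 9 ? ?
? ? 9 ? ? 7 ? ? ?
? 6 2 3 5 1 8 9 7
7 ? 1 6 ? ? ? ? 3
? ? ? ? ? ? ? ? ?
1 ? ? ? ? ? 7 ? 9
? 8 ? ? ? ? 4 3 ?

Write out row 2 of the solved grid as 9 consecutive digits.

217964358

row 3, column 6 = 8: row 3 has {2,3,5,9}; col 6 has {1,4,5,7}; box has {1,2,3,4,5,6,7,9} → only 8 remains.
row 5, column 1 = 4: row 5 has {1,2,3,5,6,7,8,9}; col 1 has {1,7}; box has {1,2,6,7,9} → only 4 remains.
row 6, column 2 = 5: row 6 has {1,3,6,7}; col 2 has {6,8,9}; box has {1,2,4,6,7,9} → only 5 remains.
row 6, column 7 = 2: row 6 has {1,3,5,6,7}; col 7 has {3,4,7,8,9}; box has {3,7,8,9} → only 2 remains.
row 6, column 8 = 4: row 6 has {1,2,3,5,6,7}; col 8 has {3,9}; box has {2,3,7,8,9} → only 4 remains.
row 1, column 7 = 6: row 1 has {1,4,5,7,9}; col 7 has {2,3,4,7,8,9}; box has {3,4,9} → only 6 remains.
row 3, column 1 = 6: row 3 has {2,3,5,8,9}; col 1 has {1,4,7}; box has {5,9} → only 6 remains.
row 3, column 9 = 1: row 3 has {2,3,5,6,8,9}; col 9 has {3,4,7,9}; box has {3,4,6,9} → only 1 remains.
row 4, column 2 = 3: row 4 has {7,9}; col 2 has {5,6,8,9}; box has {1,2,4,5,6,7,9} → only 3 remains.
row 6, column 6 = 9: row 6 has {1,2,3,4,5,6,7}; col 6 has {1,4,5,7,8}; box has {1,3,5,6,7} → only 9 remains.
row 3, column 8 = 7: row 3 has {1,2,3,5,6,8,9}; col 8 has {3,4,9}; box has {1,3,4,6,9} → only 7 remains.
row 4, column 1 = 8: row 4 has {3,7,9}; col 1 has {1,4,6,7}; box has {1,2,3,4,5,6,7,9} → only 8 remains.
row 4, column 4 = 4: row 4 has {3,7,8,9}; col 4 has {1,2,3,6,9}; box has {1,3,5,6,7,9} → only 4 remains.
row 4, column 5 = 2: row 4 has {3,4,7,8,9}; col 5 has {3,5,6,7}; box has {1,3,4,5,6,7,9} → only 2 remains.
row 6, column 5 = 8: row 6 has {1,2,3,4,5,6,7,9}; col 5 has {2,3,5,6,7}; box has {1,2,3,4,5,6,7,9} → only 8 remains.
row 8, column 5 = 4: row 8 has {1,7,9}; col 5 has {2,3,5,6,7,8}; box has {} → only 4 remains.
row 2, column 1 = 2: row 2 has {3,4,6,9}; col 1 has {1,4,6,7,8}; box has {5,6,9} → only 2 remains.
row 3, column 2 = 4: row 3 has {1,2,3,5,6,7,8,9}; col 2 has {3,5,6,8,9}; box has {2,5,6,9} → only 4 remains.
row 8, column 2 = 2: row 8 has {1,4,7,9}; col 2 has {3,4,5,6,8,9}; box has {1,8} → only 2 remains.
row 1, column 1 = 3: row 1 has {1,4,5,6,7,9}; col 1 has {1,2,4,6,7,8}; box has {2,4,5,6,9} → only 3 remains.
row 1, column 3 = 8: row 1 has {1,3,4,5,6,7,9}; col 3 has {1,2,5,9}; box has {2,3,4,5,6,9} → only 8 remains.
row 1, column 8 = 2: row 1 has {1,3,4,5,6,7,8,9}; col 8 has {3,4,7,9}; box has {1,3,4,6,7,9} → only 2 remains.
row 2, column 3 = 7: row 2 has {2,3,4,6,9}; col 3 has {1,2,5,8,9}; box has {2,3,4,5,6,8,9} → only 7 remains.
row 7, column 2 = 7: row 7 has {}; col 2 has {2,3,4,5,6,8,9}; box has {1,2,8} → only 7 remains.
row 9, column 3 = 6: row 9 has {3,4,8}; col 3 has {1,2,5,7,8,9}; box has {1,2,7,8} → only 6 remains.
row 9, column 6 = 2: row 9 has {3,4,6,8}; col 6 has {1,4,5,7,8,9}; box has {4} → only 2 remains.
row 9, column 9 = 5: row 9 has {2,3,4,6,8}; col 9 has {1,3,4,7,9}; box has {3,4,7,9} → only 5 remains.
row 2, column 2 = 1: row 2 has {2,3,4,6,7,9}; col 2 has {2,3,4,5,6,7,8,9}; box has {2,3,4,5,6,7,8,9} → only 1 remains.
row 2, column 9 = 8: row 2 has {1,2,3,4,6,7,9}; col 9 has {1,3,4,5,7,9}; box has {1,2,3,4,6,7,9} → only 8 remains.
row 4, column 9 = 6: row 4 has {2,3,4,7,8,9}; col 9 has {1,3,4,5,7,8,9}; box has {2,3,4,7,8,9} → only 6 remains.
row 7, column 7 = 1: row 7 has {7}; col 7 has {2,3,4,6,7,8,9}; box has {3,4,5,7,9} → only 1 remains.
row 7, column 9 = 2: row 7 has {1,7}; col 9 has {1,3,4,5,6,7,8,9}; box has {1,3,4,5,7,9} → only 2 remains.
row 8, column 3 = 3: row 8 has {1,2,4,7,9}; col 3 has {1,2,5,6,7,8,9}; box has {1,2,6,7,8} → only 3 remains.
row 8, column 6 = 6: row 8 has {1,2,3,4,7,9}; col 6 has {1,2,4,5,7,8,9}; box has {2,4} → only 6 remains.
row 8, column 8 = 8: row 8 has {1,2,3,4,6,7,9}; col 8 has {2,3,4,7,9}; box has {1,2,3,4,5,7,9} → only 8 remains.
row 9, column 1 = 9: row 9 has {2,3,4,5,6,8}; col 1 has {1,2,3,4,6,7,8}; box has {1,2,3,6,7,8} → only 9 remains.
row 9, column 4 = 7: row 9 has {2,3,4,5,6,8,9}; col 4 has {1,2,3,4,6,9}; box has {2,4,6} → only 7 remains.
row 9, column 5 = 1: row 9 has {2,3,4,5,6,7,8,9}; col 5 has {2,3,4,5,6,7,8}; box has {2,4,6,7} → only 1 remains.
row 2, column 8 = 5: row 2 has {1,2,3,4,6,7,8,9}; col 8 has {2,3,4,7,8,9}; box has {1,2,3,4,6,7,8,9} → only 5 remains.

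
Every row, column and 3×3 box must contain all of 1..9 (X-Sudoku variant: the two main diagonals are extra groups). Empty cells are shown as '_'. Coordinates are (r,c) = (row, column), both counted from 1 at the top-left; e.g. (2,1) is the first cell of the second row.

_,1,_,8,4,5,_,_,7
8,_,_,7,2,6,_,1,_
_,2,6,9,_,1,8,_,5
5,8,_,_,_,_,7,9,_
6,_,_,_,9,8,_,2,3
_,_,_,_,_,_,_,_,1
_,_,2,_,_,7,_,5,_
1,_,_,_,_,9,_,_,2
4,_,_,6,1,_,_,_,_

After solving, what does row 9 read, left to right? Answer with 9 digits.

475612938

(1,1) = 3: row 1 has {1,4,5,7,8}; col 1 has {1,4,5,6,8}; box has {1,2,6,8}; main diagonal has {6,9} → only 3 remains.
(1,3) = 9: row 1 has {1,3,4,5,7,8}; col 3 has {2,6}; box has {1,2,3,6,8} → only 9 remains.
(1,8) = 6: row 1 has {1,3,4,5,7,8,9}; col 8 has {1,2,5,9}; box has {1,5,7,8} → only 6 remains.
(3,1) = 7: row 3 has {1,2,5,6,8,9}; col 1 has {1,3,4,5,6,8}; box has {1,2,3,6,8,9} → only 7 remains.
(3,5) = 3: row 3 has {1,2,5,6,7,8,9}; col 5 has {1,2,4,9}; box has {1,2,4,5,6,7,8,9} → only 3 remains.
(3,8) = 4: row 3 has {1,2,3,5,6,7,8,9}; col 8 has {1,2,5,6,9}; box has {1,5,6,7,8} → only 4 remains.
(4,5) = 6: row 4 has {5,7,8,9}; col 5 has {1,2,3,4,9}; box has {8,9} → only 6 remains.
(4,6) = 3: row 4 has {5,6,7,8,9}; col 6 has {1,5,6,7,8,9}; box has {6,8,9}; anti-diagonal has {1,2,4,7,8,9} → only 3 remains.
(4,9) = 4: row 4 has {3,5,6,7,8,9}; col 9 has {1,2,3,5,7}; box has {1,2,3,7,9} → only 4 remains.
(5,7) = 5: row 5 has {2,3,6,8,9}; col 7 has {7,8}; box has {1,2,3,4,7,9} → only 5 remains.
(6,4) = 5: row 6 has {1}; col 4 has {6,7,8,9}; box has {3,6,8,9}; anti-diagonal has {1,2,3,4,7,8,9} → only 5 remains.
(6,5) = 7: row 6 has {1,5}; col 5 has {1,2,3,4,6,9}; box has {3,5,6,8,9} → only 7 remains.
(6,7) = 6: row 6 has {1,5,7}; col 7 has {5,7,8}; box has {1,2,3,4,5,7,9} → only 6 remains.
(6,8) = 8: row 6 has {1,5,6,7}; col 8 has {1,2,4,5,6,9}; box has {1,2,3,4,5,6,7,9} → only 8 remains.
(7,1) = 9: row 7 has {2,5,7}; col 1 has {1,3,4,5,6,7,8}; box has {1,2,4} → only 9 remains.
(7,5) = 8: row 7 has {2,5,7,9}; col 5 has {1,2,3,4,6,7,9}; box has {1,6,7,9} → only 8 remains.
(7,9) = 6: row 7 has {2,5,7,8,9}; col 9 has {1,2,3,4,5,7}; box has {2,5} → only 6 remains.
(8,2) = 6: row 8 has {1,2,9}; col 2 has {1,2,8}; box has {1,2,4,9}; anti-diagonal has {1,2,3,4,5,7,8,9} → only 6 remains.
(8,5) = 5: row 8 has {1,2,6,9}; col 5 has {1,2,3,4,6,7,8,9}; box has {1,6,7,8,9} → only 5 remains.
(8,8) = 7: row 8 has {1,2,5,6,9}; col 8 has {1,2,4,5,6,8,9}; box has {2,5,6}; main diagonal has {3,6,9} → only 7 remains.
(9,6) = 2: row 9 has {1,4,6}; col 6 has {1,3,5,6,7,8,9}; box has {1,5,6,7,8,9} → only 2 remains.
(9,8) = 3: row 9 has {1,2,4,6}; col 8 has {1,2,4,5,6,7,8,9}; box has {2,5,6,7} → only 3 remains.
(9,9) = 8: row 9 has {1,2,3,4,6}; col 9 has {1,2,3,4,5,6,7}; box has {2,3,5,6,7}; main diagonal has {3,6,7,9} → only 8 remains.
(1,7) = 2: row 1 has {1,3,4,5,6,7,8,9}; col 7 has {5,6,7,8}; box has {1,4,5,6,7,8} → only 2 remains.
(2,9) = 9: row 2 has {1,2,6,7,8}; col 9 has {1,2,3,4,5,6,7,8}; box has {1,2,4,5,6,7,8} → only 9 remains.
(4,3) = 1: row 4 has {3,4,5,6,7,8,9}; col 3 has {2,6,9}; box has {5,6,8} → only 1 remains.
(4,4) = 2: row 4 has {1,3,4,5,6,7,8,9}; col 4 has {5,6,7,8,9}; box has {3,5,6,7,8,9}; main diagonal has {3,6,7,8,9} → only 2 remains.
(6,1) = 2: row 6 has {1,5,6,7,8}; col 1 has {1,3,4,5,6,7,8,9}; box has {1,5,6,8} → only 2 remains.
(6,6) = 4: row 6 has {1,2,5,6,7,8}; col 6 has {1,2,3,5,6,7,8,9}; box has {2,3,5,6,7,8,9}; main diagonal has {2,3,6,7,8,9} → only 4 remains.
(7,2) = 3: row 7 has {2,5,6,7,8,9}; col 2 has {1,2,6,8}; box has {1,2,4,6,9} → only 3 remains.
(7,4) = 4: row 7 has {2,3,5,6,7,8,9}; col 4 has {2,5,6,7,8,9}; box has {1,2,5,6,7,8,9} → only 4 remains.
(7,7) = 1: row 7 has {2,3,4,5,6,7,8,9}; col 7 has {2,5,6,7,8}; box has {2,3,5,6,7,8}; main diagonal has {2,3,4,6,7,8,9} → only 1 remains.
(8,3) = 8: row 8 has {1,2,5,6,7,9}; col 3 has {1,2,6,9}; box has {1,2,3,4,6,9} → only 8 remains.
(8,4) = 3: row 8 has {1,2,5,6,7,8,9}; col 4 has {2,4,5,6,7,8,9}; box has {1,2,4,5,6,7,8,9} → only 3 remains.
(8,7) = 4: row 8 has {1,2,3,5,6,7,8,9}; col 7 has {1,2,5,6,7,8}; box has {1,2,3,5,6,7,8} → only 4 remains.
(9,7) = 9: row 9 has {1,2,3,4,6,8}; col 7 has {1,2,4,5,6,7,8}; box has {1,2,3,4,5,6,7,8} → only 9 remains.
(2,2) = 5: row 2 has {1,2,6,7,8,9}; col 2 has {1,2,3,6,8}; box has {1,2,3,6,7,8,9}; main diagonal has {1,2,3,4,6,7,8,9} → only 5 remains.
(2,3) = 4: row 2 has {1,2,5,6,7,8,9}; col 3 has {1,2,6,8,9}; box has {1,2,3,5,6,7,8,9} → only 4 remains.
(2,7) = 3: row 2 has {1,2,4,5,6,7,8,9}; col 7 has {1,2,4,5,6,7,8,9}; box has {1,2,4,5,6,7,8,9} → only 3 remains.
(5,3) = 7: row 5 has {2,3,5,6,8,9}; col 3 has {1,2,4,6,8,9}; box has {1,2,5,6,8} → only 7 remains.
(5,4) = 1: row 5 has {2,3,5,6,7,8,9}; col 4 has {2,3,4,5,6,7,8,9}; box has {2,3,4,5,6,7,8,9} → only 1 remains.
(6,2) = 9: row 6 has {1,2,4,5,6,7,8}; col 2 has {1,2,3,5,6,8}; box has {1,2,5,6,7,8} → only 9 remains.
(6,3) = 3: row 6 has {1,2,4,5,6,7,8,9}; col 3 has {1,2,4,6,7,8,9}; box has {1,2,5,6,7,8,9} → only 3 remains.
(9,2) = 7: row 9 has {1,2,3,4,6,8,9}; col 2 has {1,2,3,5,6,8,9}; box has {1,2,3,4,6,8,9} → only 7 remains.
(9,3) = 5: row 9 has {1,2,3,4,6,7,8,9}; col 3 has {1,2,3,4,6,7,8,9}; box has {1,2,3,4,6,7,8,9} → only 5 remains.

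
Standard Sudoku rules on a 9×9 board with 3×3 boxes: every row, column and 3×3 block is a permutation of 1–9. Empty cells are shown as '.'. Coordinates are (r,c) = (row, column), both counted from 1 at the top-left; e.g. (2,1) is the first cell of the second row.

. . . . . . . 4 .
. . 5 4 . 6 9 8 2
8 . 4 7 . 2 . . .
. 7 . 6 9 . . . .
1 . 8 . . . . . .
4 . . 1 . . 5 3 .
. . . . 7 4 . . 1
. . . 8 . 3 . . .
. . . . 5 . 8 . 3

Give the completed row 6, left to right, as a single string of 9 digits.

(2,1) = 7 (hidden single in row 2).
(3,2) = 9 (hidden single in row 3).
(7,2) = 8 (hidden single in row 7).
(9,2) = 4 (hidden single in row 9).
(5,5) = 4 (hidden single in column 5).
(8,5) = 6 (hidden single in column 5).
(6,5) = 2: in column 5, 2 can only go here (every other open cell in that column sees a 2).
(6,2) = 6: row 6 has {1,2,3,4,5}; col 2 has {4,7,8,9}; box has {1,4,7,8} → only 6 remains.
(6,3) = 9: row 6 has {1,2,3,4,5,6}; col 3 has {4,5,8}; box has {1,4,6,7,8} → only 9 remains.
(1,5) = 8 (hidden single in column 5).
(5,4) = 3 (hidden single in box 5).
(1,4) = 5 (hidden single in column 4).
(1,6) = 9 (hidden single in row 1).
(9,6) = 1 (sole candidate).
Singles propagation stalls; (6,6) is still open with candidates {7,8}.
  Try (6,6) = 8: this forces (4,6)=5, (5,6)=7, (6,9)=7, (1,9)=6; then row 3 has no cell left for 6 — contradiction.
So (6,6) = 7.
(5,6) = 5 (sole candidate).
(6,9) = 8: row 6 has {1,2,3,4,5,6,7,9}; col 9 has {1,2,3}; box has {3,5} → only 8 remains.

469127538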